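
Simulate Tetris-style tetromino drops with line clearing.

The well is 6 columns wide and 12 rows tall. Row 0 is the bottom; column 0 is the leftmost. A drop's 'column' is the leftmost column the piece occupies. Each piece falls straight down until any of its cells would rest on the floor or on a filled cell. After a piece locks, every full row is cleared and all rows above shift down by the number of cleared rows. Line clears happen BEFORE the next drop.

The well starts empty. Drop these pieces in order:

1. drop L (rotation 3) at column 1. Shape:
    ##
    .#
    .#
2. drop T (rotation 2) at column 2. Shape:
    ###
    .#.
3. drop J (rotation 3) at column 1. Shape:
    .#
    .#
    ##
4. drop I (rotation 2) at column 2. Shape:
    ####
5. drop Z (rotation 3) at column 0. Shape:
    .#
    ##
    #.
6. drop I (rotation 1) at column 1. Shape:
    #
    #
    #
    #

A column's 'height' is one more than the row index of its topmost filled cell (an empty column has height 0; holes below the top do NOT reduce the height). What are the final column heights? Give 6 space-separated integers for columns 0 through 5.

Drop 1: L rot3 at col 1 lands with bottom-row=0; cleared 0 line(s) (total 0); column heights now [0 3 3 0 0 0], max=3
Drop 2: T rot2 at col 2 lands with bottom-row=2; cleared 0 line(s) (total 0); column heights now [0 3 4 4 4 0], max=4
Drop 3: J rot3 at col 1 lands with bottom-row=4; cleared 0 line(s) (total 0); column heights now [0 5 7 4 4 0], max=7
Drop 4: I rot2 at col 2 lands with bottom-row=7; cleared 0 line(s) (total 0); column heights now [0 5 8 8 8 8], max=8
Drop 5: Z rot3 at col 0 lands with bottom-row=4; cleared 0 line(s) (total 0); column heights now [6 7 8 8 8 8], max=8
Drop 6: I rot1 at col 1 lands with bottom-row=7; cleared 0 line(s) (total 0); column heights now [6 11 8 8 8 8], max=11

Answer: 6 11 8 8 8 8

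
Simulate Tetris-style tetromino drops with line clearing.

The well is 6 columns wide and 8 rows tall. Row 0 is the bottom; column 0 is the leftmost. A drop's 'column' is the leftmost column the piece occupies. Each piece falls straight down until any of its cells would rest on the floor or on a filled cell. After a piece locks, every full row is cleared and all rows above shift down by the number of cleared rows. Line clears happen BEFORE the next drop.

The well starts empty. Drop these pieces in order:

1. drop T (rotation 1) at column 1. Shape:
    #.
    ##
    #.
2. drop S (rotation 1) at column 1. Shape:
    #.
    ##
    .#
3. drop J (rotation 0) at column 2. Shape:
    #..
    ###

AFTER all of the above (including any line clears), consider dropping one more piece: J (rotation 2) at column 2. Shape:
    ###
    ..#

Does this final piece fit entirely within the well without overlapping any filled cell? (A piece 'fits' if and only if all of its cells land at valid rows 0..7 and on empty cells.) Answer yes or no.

Answer: yes

Derivation:
Drop 1: T rot1 at col 1 lands with bottom-row=0; cleared 0 line(s) (total 0); column heights now [0 3 2 0 0 0], max=3
Drop 2: S rot1 at col 1 lands with bottom-row=2; cleared 0 line(s) (total 0); column heights now [0 5 4 0 0 0], max=5
Drop 3: J rot0 at col 2 lands with bottom-row=4; cleared 0 line(s) (total 0); column heights now [0 5 6 5 5 0], max=6
Test piece J rot2 at col 2 (width 3): heights before test = [0 5 6 5 5 0]; fits = True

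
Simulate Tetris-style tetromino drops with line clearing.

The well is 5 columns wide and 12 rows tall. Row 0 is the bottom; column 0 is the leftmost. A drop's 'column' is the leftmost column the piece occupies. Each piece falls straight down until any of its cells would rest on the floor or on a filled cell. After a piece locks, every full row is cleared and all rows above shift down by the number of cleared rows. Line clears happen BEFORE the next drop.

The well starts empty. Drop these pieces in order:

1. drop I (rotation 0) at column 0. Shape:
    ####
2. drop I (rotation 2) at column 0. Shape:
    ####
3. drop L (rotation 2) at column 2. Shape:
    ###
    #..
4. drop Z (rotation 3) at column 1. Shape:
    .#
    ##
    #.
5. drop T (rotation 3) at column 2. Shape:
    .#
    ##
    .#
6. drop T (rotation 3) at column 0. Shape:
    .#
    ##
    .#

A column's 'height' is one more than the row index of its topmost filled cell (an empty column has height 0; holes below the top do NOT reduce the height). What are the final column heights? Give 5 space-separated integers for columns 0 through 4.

Answer: 7 8 7 8 4

Derivation:
Drop 1: I rot0 at col 0 lands with bottom-row=0; cleared 0 line(s) (total 0); column heights now [1 1 1 1 0], max=1
Drop 2: I rot2 at col 0 lands with bottom-row=1; cleared 0 line(s) (total 0); column heights now [2 2 2 2 0], max=2
Drop 3: L rot2 at col 2 lands with bottom-row=2; cleared 0 line(s) (total 0); column heights now [2 2 4 4 4], max=4
Drop 4: Z rot3 at col 1 lands with bottom-row=3; cleared 0 line(s) (total 0); column heights now [2 5 6 4 4], max=6
Drop 5: T rot3 at col 2 lands with bottom-row=5; cleared 0 line(s) (total 0); column heights now [2 5 7 8 4], max=8
Drop 6: T rot3 at col 0 lands with bottom-row=5; cleared 0 line(s) (total 0); column heights now [7 8 7 8 4], max=8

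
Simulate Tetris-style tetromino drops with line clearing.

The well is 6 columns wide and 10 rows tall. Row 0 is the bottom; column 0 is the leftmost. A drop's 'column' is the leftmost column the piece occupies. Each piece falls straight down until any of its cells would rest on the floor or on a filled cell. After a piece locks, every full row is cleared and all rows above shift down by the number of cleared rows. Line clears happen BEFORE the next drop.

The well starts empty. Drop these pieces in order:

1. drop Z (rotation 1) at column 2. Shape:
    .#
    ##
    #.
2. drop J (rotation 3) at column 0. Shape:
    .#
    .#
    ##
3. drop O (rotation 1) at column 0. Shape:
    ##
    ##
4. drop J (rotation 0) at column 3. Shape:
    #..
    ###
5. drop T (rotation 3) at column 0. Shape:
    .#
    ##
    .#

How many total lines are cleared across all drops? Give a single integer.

Answer: 0

Derivation:
Drop 1: Z rot1 at col 2 lands with bottom-row=0; cleared 0 line(s) (total 0); column heights now [0 0 2 3 0 0], max=3
Drop 2: J rot3 at col 0 lands with bottom-row=0; cleared 0 line(s) (total 0); column heights now [1 3 2 3 0 0], max=3
Drop 3: O rot1 at col 0 lands with bottom-row=3; cleared 0 line(s) (total 0); column heights now [5 5 2 3 0 0], max=5
Drop 4: J rot0 at col 3 lands with bottom-row=3; cleared 0 line(s) (total 0); column heights now [5 5 2 5 4 4], max=5
Drop 5: T rot3 at col 0 lands with bottom-row=5; cleared 0 line(s) (total 0); column heights now [7 8 2 5 4 4], max=8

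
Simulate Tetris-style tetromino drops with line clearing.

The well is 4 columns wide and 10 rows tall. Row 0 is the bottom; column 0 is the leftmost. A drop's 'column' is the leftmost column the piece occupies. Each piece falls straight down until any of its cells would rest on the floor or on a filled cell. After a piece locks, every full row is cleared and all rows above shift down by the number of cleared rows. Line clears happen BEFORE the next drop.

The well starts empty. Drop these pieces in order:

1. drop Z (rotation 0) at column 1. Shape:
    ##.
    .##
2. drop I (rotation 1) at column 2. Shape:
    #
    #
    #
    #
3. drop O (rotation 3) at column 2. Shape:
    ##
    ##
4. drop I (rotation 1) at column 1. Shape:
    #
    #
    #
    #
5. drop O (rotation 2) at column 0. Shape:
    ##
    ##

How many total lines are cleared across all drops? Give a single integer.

Answer: 2

Derivation:
Drop 1: Z rot0 at col 1 lands with bottom-row=0; cleared 0 line(s) (total 0); column heights now [0 2 2 1], max=2
Drop 2: I rot1 at col 2 lands with bottom-row=2; cleared 0 line(s) (total 0); column heights now [0 2 6 1], max=6
Drop 3: O rot3 at col 2 lands with bottom-row=6; cleared 0 line(s) (total 0); column heights now [0 2 8 8], max=8
Drop 4: I rot1 at col 1 lands with bottom-row=2; cleared 0 line(s) (total 0); column heights now [0 6 8 8], max=8
Drop 5: O rot2 at col 0 lands with bottom-row=6; cleared 2 line(s) (total 2); column heights now [0 6 6 1], max=6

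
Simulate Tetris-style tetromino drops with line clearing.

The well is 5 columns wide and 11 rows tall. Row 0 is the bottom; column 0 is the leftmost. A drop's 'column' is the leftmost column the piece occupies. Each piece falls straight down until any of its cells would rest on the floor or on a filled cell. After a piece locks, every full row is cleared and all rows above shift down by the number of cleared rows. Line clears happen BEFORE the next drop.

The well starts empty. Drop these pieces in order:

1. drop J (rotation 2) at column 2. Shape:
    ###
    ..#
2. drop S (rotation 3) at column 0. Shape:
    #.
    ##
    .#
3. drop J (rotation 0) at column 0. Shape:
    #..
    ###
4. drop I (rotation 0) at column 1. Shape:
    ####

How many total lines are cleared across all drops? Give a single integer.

Drop 1: J rot2 at col 2 lands with bottom-row=0; cleared 0 line(s) (total 0); column heights now [0 0 2 2 2], max=2
Drop 2: S rot3 at col 0 lands with bottom-row=0; cleared 1 line(s) (total 1); column heights now [2 1 0 0 1], max=2
Drop 3: J rot0 at col 0 lands with bottom-row=2; cleared 0 line(s) (total 1); column heights now [4 3 3 0 1], max=4
Drop 4: I rot0 at col 1 lands with bottom-row=3; cleared 1 line(s) (total 2); column heights now [3 3 3 0 1], max=3

Answer: 2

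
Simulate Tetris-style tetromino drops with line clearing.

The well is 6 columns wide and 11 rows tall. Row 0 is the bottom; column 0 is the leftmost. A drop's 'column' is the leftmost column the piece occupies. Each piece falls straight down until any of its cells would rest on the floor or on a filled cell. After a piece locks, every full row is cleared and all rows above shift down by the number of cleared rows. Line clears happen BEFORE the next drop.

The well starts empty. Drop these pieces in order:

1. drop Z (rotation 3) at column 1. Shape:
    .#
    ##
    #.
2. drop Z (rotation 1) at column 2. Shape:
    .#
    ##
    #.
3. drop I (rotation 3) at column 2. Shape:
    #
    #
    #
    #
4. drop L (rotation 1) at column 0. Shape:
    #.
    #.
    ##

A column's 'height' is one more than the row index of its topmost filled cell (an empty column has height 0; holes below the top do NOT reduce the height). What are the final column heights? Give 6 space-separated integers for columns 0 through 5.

Answer: 5 3 9 6 0 0

Derivation:
Drop 1: Z rot3 at col 1 lands with bottom-row=0; cleared 0 line(s) (total 0); column heights now [0 2 3 0 0 0], max=3
Drop 2: Z rot1 at col 2 lands with bottom-row=3; cleared 0 line(s) (total 0); column heights now [0 2 5 6 0 0], max=6
Drop 3: I rot3 at col 2 lands with bottom-row=5; cleared 0 line(s) (total 0); column heights now [0 2 9 6 0 0], max=9
Drop 4: L rot1 at col 0 lands with bottom-row=2; cleared 0 line(s) (total 0); column heights now [5 3 9 6 0 0], max=9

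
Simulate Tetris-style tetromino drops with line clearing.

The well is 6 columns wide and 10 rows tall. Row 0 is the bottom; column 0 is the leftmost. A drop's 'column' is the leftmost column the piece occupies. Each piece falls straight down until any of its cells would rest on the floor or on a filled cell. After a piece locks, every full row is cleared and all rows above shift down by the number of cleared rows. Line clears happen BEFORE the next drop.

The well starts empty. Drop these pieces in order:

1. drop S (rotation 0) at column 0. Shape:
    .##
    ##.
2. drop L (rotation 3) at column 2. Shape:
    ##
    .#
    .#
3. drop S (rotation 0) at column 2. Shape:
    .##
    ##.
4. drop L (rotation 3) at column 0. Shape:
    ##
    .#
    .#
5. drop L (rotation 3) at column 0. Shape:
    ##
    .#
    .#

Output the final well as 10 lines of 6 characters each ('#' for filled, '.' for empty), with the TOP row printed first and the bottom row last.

Answer: ......
......
##....
.#....
.#....
##.##.
.###..
.###..
.###..
##.#..

Derivation:
Drop 1: S rot0 at col 0 lands with bottom-row=0; cleared 0 line(s) (total 0); column heights now [1 2 2 0 0 0], max=2
Drop 2: L rot3 at col 2 lands with bottom-row=0; cleared 0 line(s) (total 0); column heights now [1 2 3 3 0 0], max=3
Drop 3: S rot0 at col 2 lands with bottom-row=3; cleared 0 line(s) (total 0); column heights now [1 2 4 5 5 0], max=5
Drop 4: L rot3 at col 0 lands with bottom-row=2; cleared 0 line(s) (total 0); column heights now [5 5 4 5 5 0], max=5
Drop 5: L rot3 at col 0 lands with bottom-row=5; cleared 0 line(s) (total 0); column heights now [8 8 4 5 5 0], max=8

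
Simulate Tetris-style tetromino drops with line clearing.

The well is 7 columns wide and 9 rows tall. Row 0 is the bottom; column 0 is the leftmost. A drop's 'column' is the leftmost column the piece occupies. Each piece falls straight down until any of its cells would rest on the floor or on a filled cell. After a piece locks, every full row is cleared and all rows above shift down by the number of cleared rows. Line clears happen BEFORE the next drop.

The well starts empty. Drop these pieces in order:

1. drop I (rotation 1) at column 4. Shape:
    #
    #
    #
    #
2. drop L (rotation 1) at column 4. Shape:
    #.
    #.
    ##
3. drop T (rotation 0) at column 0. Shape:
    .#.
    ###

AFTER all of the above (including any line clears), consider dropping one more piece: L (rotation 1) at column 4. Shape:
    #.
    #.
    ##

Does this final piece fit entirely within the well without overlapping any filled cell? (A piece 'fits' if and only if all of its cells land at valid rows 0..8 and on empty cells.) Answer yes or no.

Answer: no

Derivation:
Drop 1: I rot1 at col 4 lands with bottom-row=0; cleared 0 line(s) (total 0); column heights now [0 0 0 0 4 0 0], max=4
Drop 2: L rot1 at col 4 lands with bottom-row=4; cleared 0 line(s) (total 0); column heights now [0 0 0 0 7 5 0], max=7
Drop 3: T rot0 at col 0 lands with bottom-row=0; cleared 0 line(s) (total 0); column heights now [1 2 1 0 7 5 0], max=7
Test piece L rot1 at col 4 (width 2): heights before test = [1 2 1 0 7 5 0]; fits = False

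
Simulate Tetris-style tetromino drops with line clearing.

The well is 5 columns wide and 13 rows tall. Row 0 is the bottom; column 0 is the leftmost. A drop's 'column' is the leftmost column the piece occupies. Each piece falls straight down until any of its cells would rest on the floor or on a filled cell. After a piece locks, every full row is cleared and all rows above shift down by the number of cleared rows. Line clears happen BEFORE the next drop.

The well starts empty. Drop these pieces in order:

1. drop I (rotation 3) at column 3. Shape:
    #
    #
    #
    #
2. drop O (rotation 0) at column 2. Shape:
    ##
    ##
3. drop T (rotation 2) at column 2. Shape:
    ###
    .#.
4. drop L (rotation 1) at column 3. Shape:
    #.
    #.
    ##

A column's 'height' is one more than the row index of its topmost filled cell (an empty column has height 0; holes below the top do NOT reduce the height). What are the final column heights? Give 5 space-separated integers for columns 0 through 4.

Drop 1: I rot3 at col 3 lands with bottom-row=0; cleared 0 line(s) (total 0); column heights now [0 0 0 4 0], max=4
Drop 2: O rot0 at col 2 lands with bottom-row=4; cleared 0 line(s) (total 0); column heights now [0 0 6 6 0], max=6
Drop 3: T rot2 at col 2 lands with bottom-row=6; cleared 0 line(s) (total 0); column heights now [0 0 8 8 8], max=8
Drop 4: L rot1 at col 3 lands with bottom-row=8; cleared 0 line(s) (total 0); column heights now [0 0 8 11 9], max=11

Answer: 0 0 8 11 9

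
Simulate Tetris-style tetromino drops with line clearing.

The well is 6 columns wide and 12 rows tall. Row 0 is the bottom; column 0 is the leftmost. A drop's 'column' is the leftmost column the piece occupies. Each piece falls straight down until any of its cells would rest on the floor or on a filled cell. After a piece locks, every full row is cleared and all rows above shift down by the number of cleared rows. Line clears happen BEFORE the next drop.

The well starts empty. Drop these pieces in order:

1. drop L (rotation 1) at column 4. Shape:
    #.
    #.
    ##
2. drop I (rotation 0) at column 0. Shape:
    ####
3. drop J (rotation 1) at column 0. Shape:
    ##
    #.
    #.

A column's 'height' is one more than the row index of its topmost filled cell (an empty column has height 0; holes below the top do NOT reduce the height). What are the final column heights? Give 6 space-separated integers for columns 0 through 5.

Answer: 3 3 0 0 2 0

Derivation:
Drop 1: L rot1 at col 4 lands with bottom-row=0; cleared 0 line(s) (total 0); column heights now [0 0 0 0 3 1], max=3
Drop 2: I rot0 at col 0 lands with bottom-row=0; cleared 1 line(s) (total 1); column heights now [0 0 0 0 2 0], max=2
Drop 3: J rot1 at col 0 lands with bottom-row=0; cleared 0 line(s) (total 1); column heights now [3 3 0 0 2 0], max=3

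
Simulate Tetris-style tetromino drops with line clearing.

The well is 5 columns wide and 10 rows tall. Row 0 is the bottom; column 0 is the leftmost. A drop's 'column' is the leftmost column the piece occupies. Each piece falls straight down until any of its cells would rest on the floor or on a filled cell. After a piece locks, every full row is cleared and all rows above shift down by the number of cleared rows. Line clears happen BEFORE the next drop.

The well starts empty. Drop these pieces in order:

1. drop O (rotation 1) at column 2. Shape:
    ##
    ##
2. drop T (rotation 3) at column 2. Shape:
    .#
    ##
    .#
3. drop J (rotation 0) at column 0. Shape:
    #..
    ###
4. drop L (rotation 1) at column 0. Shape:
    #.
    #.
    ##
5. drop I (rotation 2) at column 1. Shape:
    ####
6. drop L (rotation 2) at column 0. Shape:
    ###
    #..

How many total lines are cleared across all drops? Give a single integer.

Answer: 1

Derivation:
Drop 1: O rot1 at col 2 lands with bottom-row=0; cleared 0 line(s) (total 0); column heights now [0 0 2 2 0], max=2
Drop 2: T rot3 at col 2 lands with bottom-row=2; cleared 0 line(s) (total 0); column heights now [0 0 4 5 0], max=5
Drop 3: J rot0 at col 0 lands with bottom-row=4; cleared 0 line(s) (total 0); column heights now [6 5 5 5 0], max=6
Drop 4: L rot1 at col 0 lands with bottom-row=6; cleared 0 line(s) (total 0); column heights now [9 7 5 5 0], max=9
Drop 5: I rot2 at col 1 lands with bottom-row=7; cleared 1 line(s) (total 1); column heights now [8 7 5 5 0], max=8
Drop 6: L rot2 at col 0 lands with bottom-row=8; cleared 0 line(s) (total 1); column heights now [10 10 10 5 0], max=10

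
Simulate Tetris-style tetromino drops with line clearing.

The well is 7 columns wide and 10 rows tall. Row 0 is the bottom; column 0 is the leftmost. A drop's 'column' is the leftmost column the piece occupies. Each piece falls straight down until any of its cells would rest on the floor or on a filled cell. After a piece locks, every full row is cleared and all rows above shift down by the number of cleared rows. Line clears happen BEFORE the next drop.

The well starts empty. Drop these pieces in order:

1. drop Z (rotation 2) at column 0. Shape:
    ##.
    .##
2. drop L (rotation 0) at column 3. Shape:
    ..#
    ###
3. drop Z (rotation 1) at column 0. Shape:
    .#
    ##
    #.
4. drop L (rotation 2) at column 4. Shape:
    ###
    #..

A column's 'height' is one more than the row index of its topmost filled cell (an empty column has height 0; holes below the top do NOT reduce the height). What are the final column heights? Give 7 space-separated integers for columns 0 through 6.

Drop 1: Z rot2 at col 0 lands with bottom-row=0; cleared 0 line(s) (total 0); column heights now [2 2 1 0 0 0 0], max=2
Drop 2: L rot0 at col 3 lands with bottom-row=0; cleared 0 line(s) (total 0); column heights now [2 2 1 1 1 2 0], max=2
Drop 3: Z rot1 at col 0 lands with bottom-row=2; cleared 0 line(s) (total 0); column heights now [4 5 1 1 1 2 0], max=5
Drop 4: L rot2 at col 4 lands with bottom-row=1; cleared 0 line(s) (total 0); column heights now [4 5 1 1 3 3 3], max=5

Answer: 4 5 1 1 3 3 3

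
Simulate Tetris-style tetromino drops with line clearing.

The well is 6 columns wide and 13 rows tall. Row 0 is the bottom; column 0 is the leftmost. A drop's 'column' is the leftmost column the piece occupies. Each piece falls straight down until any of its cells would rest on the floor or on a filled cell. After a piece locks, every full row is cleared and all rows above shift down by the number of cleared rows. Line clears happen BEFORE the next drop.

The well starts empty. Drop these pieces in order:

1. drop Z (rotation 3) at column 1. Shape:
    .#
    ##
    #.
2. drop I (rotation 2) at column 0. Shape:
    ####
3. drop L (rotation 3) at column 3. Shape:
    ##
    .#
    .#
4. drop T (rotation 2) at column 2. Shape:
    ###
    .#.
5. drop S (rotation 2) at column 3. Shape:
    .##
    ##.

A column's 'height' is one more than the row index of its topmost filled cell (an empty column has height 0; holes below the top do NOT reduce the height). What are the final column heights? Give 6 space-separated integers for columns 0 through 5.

Answer: 4 4 7 8 9 9

Derivation:
Drop 1: Z rot3 at col 1 lands with bottom-row=0; cleared 0 line(s) (total 0); column heights now [0 2 3 0 0 0], max=3
Drop 2: I rot2 at col 0 lands with bottom-row=3; cleared 0 line(s) (total 0); column heights now [4 4 4 4 0 0], max=4
Drop 3: L rot3 at col 3 lands with bottom-row=2; cleared 0 line(s) (total 0); column heights now [4 4 4 5 5 0], max=5
Drop 4: T rot2 at col 2 lands with bottom-row=5; cleared 0 line(s) (total 0); column heights now [4 4 7 7 7 0], max=7
Drop 5: S rot2 at col 3 lands with bottom-row=7; cleared 0 line(s) (total 0); column heights now [4 4 7 8 9 9], max=9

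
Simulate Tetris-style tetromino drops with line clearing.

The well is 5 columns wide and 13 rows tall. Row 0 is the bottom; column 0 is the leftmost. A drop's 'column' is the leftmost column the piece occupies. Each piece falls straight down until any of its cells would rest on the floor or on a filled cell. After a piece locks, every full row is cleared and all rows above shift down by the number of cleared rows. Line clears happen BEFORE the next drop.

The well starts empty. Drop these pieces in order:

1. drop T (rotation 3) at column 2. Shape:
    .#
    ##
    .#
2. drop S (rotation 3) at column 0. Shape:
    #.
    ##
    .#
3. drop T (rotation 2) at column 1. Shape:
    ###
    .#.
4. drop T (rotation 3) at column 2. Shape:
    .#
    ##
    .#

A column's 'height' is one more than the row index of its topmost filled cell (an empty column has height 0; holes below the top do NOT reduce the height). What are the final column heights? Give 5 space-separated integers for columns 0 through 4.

Answer: 3 4 6 7 0

Derivation:
Drop 1: T rot3 at col 2 lands with bottom-row=0; cleared 0 line(s) (total 0); column heights now [0 0 2 3 0], max=3
Drop 2: S rot3 at col 0 lands with bottom-row=0; cleared 0 line(s) (total 0); column heights now [3 2 2 3 0], max=3
Drop 3: T rot2 at col 1 lands with bottom-row=2; cleared 0 line(s) (total 0); column heights now [3 4 4 4 0], max=4
Drop 4: T rot3 at col 2 lands with bottom-row=4; cleared 0 line(s) (total 0); column heights now [3 4 6 7 0], max=7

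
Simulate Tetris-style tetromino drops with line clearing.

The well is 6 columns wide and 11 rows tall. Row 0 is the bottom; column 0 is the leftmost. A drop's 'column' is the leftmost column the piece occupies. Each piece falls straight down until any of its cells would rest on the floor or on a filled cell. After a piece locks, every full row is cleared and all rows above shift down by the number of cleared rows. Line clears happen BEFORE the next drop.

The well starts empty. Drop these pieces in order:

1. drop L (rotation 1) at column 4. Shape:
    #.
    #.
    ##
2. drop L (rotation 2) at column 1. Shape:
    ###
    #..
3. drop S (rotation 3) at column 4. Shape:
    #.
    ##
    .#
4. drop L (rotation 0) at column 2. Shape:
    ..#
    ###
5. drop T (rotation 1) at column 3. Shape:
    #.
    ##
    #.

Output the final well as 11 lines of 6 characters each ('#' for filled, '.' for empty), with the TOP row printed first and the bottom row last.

Answer: ......
......
...#..
...##.
...##.
..###.
....#.
....##
....##
.####.
.#..##

Derivation:
Drop 1: L rot1 at col 4 lands with bottom-row=0; cleared 0 line(s) (total 0); column heights now [0 0 0 0 3 1], max=3
Drop 2: L rot2 at col 1 lands with bottom-row=0; cleared 0 line(s) (total 0); column heights now [0 2 2 2 3 1], max=3
Drop 3: S rot3 at col 4 lands with bottom-row=2; cleared 0 line(s) (total 0); column heights now [0 2 2 2 5 4], max=5
Drop 4: L rot0 at col 2 lands with bottom-row=5; cleared 0 line(s) (total 0); column heights now [0 2 6 6 7 4], max=7
Drop 5: T rot1 at col 3 lands with bottom-row=6; cleared 0 line(s) (total 0); column heights now [0 2 6 9 8 4], max=9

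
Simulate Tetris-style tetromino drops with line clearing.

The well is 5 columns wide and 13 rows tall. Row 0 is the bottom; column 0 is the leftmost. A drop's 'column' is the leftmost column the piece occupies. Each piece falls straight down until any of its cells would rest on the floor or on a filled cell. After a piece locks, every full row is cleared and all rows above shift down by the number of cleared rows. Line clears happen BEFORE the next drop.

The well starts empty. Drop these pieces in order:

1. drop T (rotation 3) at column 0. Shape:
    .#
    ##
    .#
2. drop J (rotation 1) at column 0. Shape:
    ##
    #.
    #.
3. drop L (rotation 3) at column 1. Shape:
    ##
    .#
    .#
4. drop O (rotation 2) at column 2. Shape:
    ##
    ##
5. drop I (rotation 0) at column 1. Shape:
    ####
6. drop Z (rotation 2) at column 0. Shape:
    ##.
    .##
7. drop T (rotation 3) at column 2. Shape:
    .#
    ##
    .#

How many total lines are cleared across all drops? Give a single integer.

Drop 1: T rot3 at col 0 lands with bottom-row=0; cleared 0 line(s) (total 0); column heights now [2 3 0 0 0], max=3
Drop 2: J rot1 at col 0 lands with bottom-row=2; cleared 0 line(s) (total 0); column heights now [5 5 0 0 0], max=5
Drop 3: L rot3 at col 1 lands with bottom-row=3; cleared 0 line(s) (total 0); column heights now [5 6 6 0 0], max=6
Drop 4: O rot2 at col 2 lands with bottom-row=6; cleared 0 line(s) (total 0); column heights now [5 6 8 8 0], max=8
Drop 5: I rot0 at col 1 lands with bottom-row=8; cleared 0 line(s) (total 0); column heights now [5 9 9 9 9], max=9
Drop 6: Z rot2 at col 0 lands with bottom-row=9; cleared 0 line(s) (total 0); column heights now [11 11 10 9 9], max=11
Drop 7: T rot3 at col 2 lands with bottom-row=9; cleared 0 line(s) (total 0); column heights now [11 11 11 12 9], max=12

Answer: 0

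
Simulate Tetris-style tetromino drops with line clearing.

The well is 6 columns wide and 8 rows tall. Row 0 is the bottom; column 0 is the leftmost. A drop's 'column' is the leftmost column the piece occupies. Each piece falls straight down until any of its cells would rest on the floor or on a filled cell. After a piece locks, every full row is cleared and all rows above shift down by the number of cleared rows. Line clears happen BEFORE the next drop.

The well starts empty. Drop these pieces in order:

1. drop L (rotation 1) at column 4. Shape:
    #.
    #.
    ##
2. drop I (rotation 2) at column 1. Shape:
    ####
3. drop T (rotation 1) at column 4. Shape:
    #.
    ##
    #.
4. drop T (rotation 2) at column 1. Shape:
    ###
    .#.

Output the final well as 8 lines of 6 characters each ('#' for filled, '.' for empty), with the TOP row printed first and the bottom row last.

Drop 1: L rot1 at col 4 lands with bottom-row=0; cleared 0 line(s) (total 0); column heights now [0 0 0 0 3 1], max=3
Drop 2: I rot2 at col 1 lands with bottom-row=3; cleared 0 line(s) (total 0); column heights now [0 4 4 4 4 1], max=4
Drop 3: T rot1 at col 4 lands with bottom-row=4; cleared 0 line(s) (total 0); column heights now [0 4 4 4 7 6], max=7
Drop 4: T rot2 at col 1 lands with bottom-row=4; cleared 0 line(s) (total 0); column heights now [0 6 6 6 7 6], max=7

Answer: ......
....#.
.#####
..#.#.
.####.
....#.
....#.
....##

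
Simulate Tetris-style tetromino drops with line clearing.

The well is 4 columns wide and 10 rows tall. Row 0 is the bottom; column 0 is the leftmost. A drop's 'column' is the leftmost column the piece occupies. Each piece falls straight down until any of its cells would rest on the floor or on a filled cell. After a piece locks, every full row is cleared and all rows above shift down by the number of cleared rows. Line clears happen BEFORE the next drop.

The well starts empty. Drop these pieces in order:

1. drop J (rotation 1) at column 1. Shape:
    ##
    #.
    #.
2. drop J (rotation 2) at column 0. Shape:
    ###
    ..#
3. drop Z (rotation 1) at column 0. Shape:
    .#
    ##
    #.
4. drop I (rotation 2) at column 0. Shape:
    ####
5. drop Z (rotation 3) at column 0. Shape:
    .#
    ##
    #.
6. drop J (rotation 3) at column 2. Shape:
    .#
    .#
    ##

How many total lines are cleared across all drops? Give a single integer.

Drop 1: J rot1 at col 1 lands with bottom-row=0; cleared 0 line(s) (total 0); column heights now [0 3 3 0], max=3
Drop 2: J rot2 at col 0 lands with bottom-row=3; cleared 0 line(s) (total 0); column heights now [5 5 5 0], max=5
Drop 3: Z rot1 at col 0 lands with bottom-row=5; cleared 0 line(s) (total 0); column heights now [7 8 5 0], max=8
Drop 4: I rot2 at col 0 lands with bottom-row=8; cleared 1 line(s) (total 1); column heights now [7 8 5 0], max=8
Drop 5: Z rot3 at col 0 lands with bottom-row=7; cleared 0 line(s) (total 1); column heights now [9 10 5 0], max=10
Drop 6: J rot3 at col 2 lands with bottom-row=5; cleared 0 line(s) (total 1); column heights now [9 10 6 8], max=10

Answer: 1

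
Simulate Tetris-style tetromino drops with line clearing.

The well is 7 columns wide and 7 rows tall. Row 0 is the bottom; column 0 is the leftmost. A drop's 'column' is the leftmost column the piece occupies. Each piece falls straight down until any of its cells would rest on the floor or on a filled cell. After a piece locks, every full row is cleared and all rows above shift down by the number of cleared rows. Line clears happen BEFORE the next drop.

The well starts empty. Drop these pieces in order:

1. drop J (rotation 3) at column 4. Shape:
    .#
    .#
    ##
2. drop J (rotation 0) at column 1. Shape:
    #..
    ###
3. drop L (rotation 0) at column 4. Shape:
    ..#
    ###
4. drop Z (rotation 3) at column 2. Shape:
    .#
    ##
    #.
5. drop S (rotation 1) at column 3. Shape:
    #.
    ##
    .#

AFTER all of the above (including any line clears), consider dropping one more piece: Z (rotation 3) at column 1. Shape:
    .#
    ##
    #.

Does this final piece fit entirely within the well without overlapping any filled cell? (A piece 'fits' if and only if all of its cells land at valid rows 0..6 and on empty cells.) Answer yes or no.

Answer: yes

Derivation:
Drop 1: J rot3 at col 4 lands with bottom-row=0; cleared 0 line(s) (total 0); column heights now [0 0 0 0 1 3 0], max=3
Drop 2: J rot0 at col 1 lands with bottom-row=0; cleared 0 line(s) (total 0); column heights now [0 2 1 1 1 3 0], max=3
Drop 3: L rot0 at col 4 lands with bottom-row=3; cleared 0 line(s) (total 0); column heights now [0 2 1 1 4 4 5], max=5
Drop 4: Z rot3 at col 2 lands with bottom-row=1; cleared 0 line(s) (total 0); column heights now [0 2 3 4 4 4 5], max=5
Drop 5: S rot1 at col 3 lands with bottom-row=4; cleared 0 line(s) (total 0); column heights now [0 2 3 7 6 4 5], max=7
Test piece Z rot3 at col 1 (width 2): heights before test = [0 2 3 7 6 4 5]; fits = True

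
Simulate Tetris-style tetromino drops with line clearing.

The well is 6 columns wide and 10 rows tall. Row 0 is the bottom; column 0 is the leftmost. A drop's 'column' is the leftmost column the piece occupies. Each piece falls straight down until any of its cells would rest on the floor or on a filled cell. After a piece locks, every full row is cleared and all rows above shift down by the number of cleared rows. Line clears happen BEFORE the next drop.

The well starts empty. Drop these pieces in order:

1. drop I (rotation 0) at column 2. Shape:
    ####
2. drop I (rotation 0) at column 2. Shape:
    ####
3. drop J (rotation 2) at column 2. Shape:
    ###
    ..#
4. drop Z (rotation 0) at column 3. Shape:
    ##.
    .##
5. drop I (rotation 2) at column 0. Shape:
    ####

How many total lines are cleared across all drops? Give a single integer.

Answer: 0

Derivation:
Drop 1: I rot0 at col 2 lands with bottom-row=0; cleared 0 line(s) (total 0); column heights now [0 0 1 1 1 1], max=1
Drop 2: I rot0 at col 2 lands with bottom-row=1; cleared 0 line(s) (total 0); column heights now [0 0 2 2 2 2], max=2
Drop 3: J rot2 at col 2 lands with bottom-row=2; cleared 0 line(s) (total 0); column heights now [0 0 4 4 4 2], max=4
Drop 4: Z rot0 at col 3 lands with bottom-row=4; cleared 0 line(s) (total 0); column heights now [0 0 4 6 6 5], max=6
Drop 5: I rot2 at col 0 lands with bottom-row=6; cleared 0 line(s) (total 0); column heights now [7 7 7 7 6 5], max=7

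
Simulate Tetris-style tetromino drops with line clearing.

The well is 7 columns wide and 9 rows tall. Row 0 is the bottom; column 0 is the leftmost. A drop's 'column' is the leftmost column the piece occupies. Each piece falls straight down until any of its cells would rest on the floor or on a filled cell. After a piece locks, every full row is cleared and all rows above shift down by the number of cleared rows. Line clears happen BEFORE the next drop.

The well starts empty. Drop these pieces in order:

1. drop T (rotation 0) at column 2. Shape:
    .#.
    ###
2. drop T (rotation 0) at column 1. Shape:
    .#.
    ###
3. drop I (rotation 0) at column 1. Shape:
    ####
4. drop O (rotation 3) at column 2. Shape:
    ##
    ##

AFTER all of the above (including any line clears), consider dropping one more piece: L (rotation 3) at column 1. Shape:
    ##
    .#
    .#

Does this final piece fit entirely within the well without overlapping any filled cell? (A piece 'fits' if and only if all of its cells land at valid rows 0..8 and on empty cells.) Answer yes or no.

Answer: no

Derivation:
Drop 1: T rot0 at col 2 lands with bottom-row=0; cleared 0 line(s) (total 0); column heights now [0 0 1 2 1 0 0], max=2
Drop 2: T rot0 at col 1 lands with bottom-row=2; cleared 0 line(s) (total 0); column heights now [0 3 4 3 1 0 0], max=4
Drop 3: I rot0 at col 1 lands with bottom-row=4; cleared 0 line(s) (total 0); column heights now [0 5 5 5 5 0 0], max=5
Drop 4: O rot3 at col 2 lands with bottom-row=5; cleared 0 line(s) (total 0); column heights now [0 5 7 7 5 0 0], max=7
Test piece L rot3 at col 1 (width 2): heights before test = [0 5 7 7 5 0 0]; fits = False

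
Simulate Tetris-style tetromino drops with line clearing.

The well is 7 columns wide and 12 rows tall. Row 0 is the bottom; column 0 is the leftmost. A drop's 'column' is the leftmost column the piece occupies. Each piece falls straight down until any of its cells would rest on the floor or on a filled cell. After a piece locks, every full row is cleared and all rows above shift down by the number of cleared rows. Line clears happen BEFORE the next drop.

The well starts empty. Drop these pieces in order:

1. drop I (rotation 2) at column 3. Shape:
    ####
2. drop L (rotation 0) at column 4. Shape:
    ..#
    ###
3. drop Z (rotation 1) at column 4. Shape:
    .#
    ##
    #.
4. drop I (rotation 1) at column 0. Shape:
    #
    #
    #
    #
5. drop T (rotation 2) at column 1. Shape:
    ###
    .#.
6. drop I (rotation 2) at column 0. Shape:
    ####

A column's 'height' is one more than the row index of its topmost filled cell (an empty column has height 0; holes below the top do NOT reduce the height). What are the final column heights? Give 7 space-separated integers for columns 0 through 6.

Drop 1: I rot2 at col 3 lands with bottom-row=0; cleared 0 line(s) (total 0); column heights now [0 0 0 1 1 1 1], max=1
Drop 2: L rot0 at col 4 lands with bottom-row=1; cleared 0 line(s) (total 0); column heights now [0 0 0 1 2 2 3], max=3
Drop 3: Z rot1 at col 4 lands with bottom-row=2; cleared 0 line(s) (total 0); column heights now [0 0 0 1 4 5 3], max=5
Drop 4: I rot1 at col 0 lands with bottom-row=0; cleared 0 line(s) (total 0); column heights now [4 0 0 1 4 5 3], max=5
Drop 5: T rot2 at col 1 lands with bottom-row=0; cleared 1 line(s) (total 1); column heights now [3 0 1 1 3 4 2], max=4
Drop 6: I rot2 at col 0 lands with bottom-row=3; cleared 0 line(s) (total 1); column heights now [4 4 4 4 3 4 2], max=4

Answer: 4 4 4 4 3 4 2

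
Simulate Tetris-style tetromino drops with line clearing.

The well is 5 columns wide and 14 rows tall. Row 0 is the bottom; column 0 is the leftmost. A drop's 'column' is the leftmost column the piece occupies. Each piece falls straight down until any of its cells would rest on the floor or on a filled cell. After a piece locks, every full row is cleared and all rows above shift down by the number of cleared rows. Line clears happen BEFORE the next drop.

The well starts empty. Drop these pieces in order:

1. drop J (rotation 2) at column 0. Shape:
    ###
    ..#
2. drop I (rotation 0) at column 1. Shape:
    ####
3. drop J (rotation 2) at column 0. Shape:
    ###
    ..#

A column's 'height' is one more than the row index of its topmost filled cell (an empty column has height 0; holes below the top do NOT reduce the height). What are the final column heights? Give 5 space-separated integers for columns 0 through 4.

Drop 1: J rot2 at col 0 lands with bottom-row=0; cleared 0 line(s) (total 0); column heights now [2 2 2 0 0], max=2
Drop 2: I rot0 at col 1 lands with bottom-row=2; cleared 0 line(s) (total 0); column heights now [2 3 3 3 3], max=3
Drop 3: J rot2 at col 0 lands with bottom-row=3; cleared 0 line(s) (total 0); column heights now [5 5 5 3 3], max=5

Answer: 5 5 5 3 3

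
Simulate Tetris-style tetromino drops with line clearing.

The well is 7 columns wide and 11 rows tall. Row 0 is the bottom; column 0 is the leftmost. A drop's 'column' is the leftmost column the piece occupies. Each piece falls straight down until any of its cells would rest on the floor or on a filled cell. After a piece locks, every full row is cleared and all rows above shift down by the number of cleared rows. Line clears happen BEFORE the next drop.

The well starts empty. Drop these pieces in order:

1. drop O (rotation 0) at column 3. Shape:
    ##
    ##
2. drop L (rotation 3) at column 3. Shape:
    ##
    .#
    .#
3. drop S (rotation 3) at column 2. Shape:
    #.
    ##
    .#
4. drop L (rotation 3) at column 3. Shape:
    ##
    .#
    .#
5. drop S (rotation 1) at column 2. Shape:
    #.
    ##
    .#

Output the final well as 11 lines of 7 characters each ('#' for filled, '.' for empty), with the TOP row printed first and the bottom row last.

Answer: ..#....
..##...
...#...
..###..
..###..
...##..
...##..
....#..
....#..
...##..
...##..

Derivation:
Drop 1: O rot0 at col 3 lands with bottom-row=0; cleared 0 line(s) (total 0); column heights now [0 0 0 2 2 0 0], max=2
Drop 2: L rot3 at col 3 lands with bottom-row=2; cleared 0 line(s) (total 0); column heights now [0 0 0 5 5 0 0], max=5
Drop 3: S rot3 at col 2 lands with bottom-row=5; cleared 0 line(s) (total 0); column heights now [0 0 8 7 5 0 0], max=8
Drop 4: L rot3 at col 3 lands with bottom-row=5; cleared 0 line(s) (total 0); column heights now [0 0 8 8 8 0 0], max=8
Drop 5: S rot1 at col 2 lands with bottom-row=8; cleared 0 line(s) (total 0); column heights now [0 0 11 10 8 0 0], max=11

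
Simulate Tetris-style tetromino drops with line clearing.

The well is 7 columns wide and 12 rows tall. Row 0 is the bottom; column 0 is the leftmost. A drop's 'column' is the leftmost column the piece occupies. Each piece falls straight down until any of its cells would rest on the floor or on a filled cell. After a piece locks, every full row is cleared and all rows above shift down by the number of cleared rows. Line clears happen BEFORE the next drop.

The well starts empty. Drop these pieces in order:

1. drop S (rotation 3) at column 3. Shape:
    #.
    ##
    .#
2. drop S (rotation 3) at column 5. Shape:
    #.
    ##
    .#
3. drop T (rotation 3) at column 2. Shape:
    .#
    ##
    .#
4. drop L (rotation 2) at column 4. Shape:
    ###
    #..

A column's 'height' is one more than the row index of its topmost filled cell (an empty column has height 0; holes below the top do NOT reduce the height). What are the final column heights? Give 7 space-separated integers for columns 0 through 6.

Answer: 0 0 5 6 4 4 4

Derivation:
Drop 1: S rot3 at col 3 lands with bottom-row=0; cleared 0 line(s) (total 0); column heights now [0 0 0 3 2 0 0], max=3
Drop 2: S rot3 at col 5 lands with bottom-row=0; cleared 0 line(s) (total 0); column heights now [0 0 0 3 2 3 2], max=3
Drop 3: T rot3 at col 2 lands with bottom-row=3; cleared 0 line(s) (total 0); column heights now [0 0 5 6 2 3 2], max=6
Drop 4: L rot2 at col 4 lands with bottom-row=2; cleared 0 line(s) (total 0); column heights now [0 0 5 6 4 4 4], max=6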